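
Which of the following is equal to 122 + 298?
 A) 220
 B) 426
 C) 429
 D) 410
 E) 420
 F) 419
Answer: E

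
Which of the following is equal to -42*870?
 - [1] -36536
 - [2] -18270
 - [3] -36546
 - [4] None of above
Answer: 4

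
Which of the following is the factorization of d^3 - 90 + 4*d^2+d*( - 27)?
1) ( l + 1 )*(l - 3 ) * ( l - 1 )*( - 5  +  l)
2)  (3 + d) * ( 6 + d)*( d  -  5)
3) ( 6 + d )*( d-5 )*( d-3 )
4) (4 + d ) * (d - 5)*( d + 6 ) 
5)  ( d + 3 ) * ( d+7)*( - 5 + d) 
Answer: 2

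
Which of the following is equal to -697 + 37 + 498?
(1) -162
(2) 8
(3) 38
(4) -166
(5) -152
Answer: 1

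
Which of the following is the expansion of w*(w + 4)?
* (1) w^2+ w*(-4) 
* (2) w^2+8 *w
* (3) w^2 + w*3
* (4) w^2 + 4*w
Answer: 4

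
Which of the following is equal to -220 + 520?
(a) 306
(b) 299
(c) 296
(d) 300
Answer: d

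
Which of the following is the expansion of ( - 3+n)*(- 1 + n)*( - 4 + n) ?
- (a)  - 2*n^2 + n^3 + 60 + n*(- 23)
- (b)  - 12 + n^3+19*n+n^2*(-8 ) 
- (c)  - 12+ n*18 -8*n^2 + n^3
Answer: b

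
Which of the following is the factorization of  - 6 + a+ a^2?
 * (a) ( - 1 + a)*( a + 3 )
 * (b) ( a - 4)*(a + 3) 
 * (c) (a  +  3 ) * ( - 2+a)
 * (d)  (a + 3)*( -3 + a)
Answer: c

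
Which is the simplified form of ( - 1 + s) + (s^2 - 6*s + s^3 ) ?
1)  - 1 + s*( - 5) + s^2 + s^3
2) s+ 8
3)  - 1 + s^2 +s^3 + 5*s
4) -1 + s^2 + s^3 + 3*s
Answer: 1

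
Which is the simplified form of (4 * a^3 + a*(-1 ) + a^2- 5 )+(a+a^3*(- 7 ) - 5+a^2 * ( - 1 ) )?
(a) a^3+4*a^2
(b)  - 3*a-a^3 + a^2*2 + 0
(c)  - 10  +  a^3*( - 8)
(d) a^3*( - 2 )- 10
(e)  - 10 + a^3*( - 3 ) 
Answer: e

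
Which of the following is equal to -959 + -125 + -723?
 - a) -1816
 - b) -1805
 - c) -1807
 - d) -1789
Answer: c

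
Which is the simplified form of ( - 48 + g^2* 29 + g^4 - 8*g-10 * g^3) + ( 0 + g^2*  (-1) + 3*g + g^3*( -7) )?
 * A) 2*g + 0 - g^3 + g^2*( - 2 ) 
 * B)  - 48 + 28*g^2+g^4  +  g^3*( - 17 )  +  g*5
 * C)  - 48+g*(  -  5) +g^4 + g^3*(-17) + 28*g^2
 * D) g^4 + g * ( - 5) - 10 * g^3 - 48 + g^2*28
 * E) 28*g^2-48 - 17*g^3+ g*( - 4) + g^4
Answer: C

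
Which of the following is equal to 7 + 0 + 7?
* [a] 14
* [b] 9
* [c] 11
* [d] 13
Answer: a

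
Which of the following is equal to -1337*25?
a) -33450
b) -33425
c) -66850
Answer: b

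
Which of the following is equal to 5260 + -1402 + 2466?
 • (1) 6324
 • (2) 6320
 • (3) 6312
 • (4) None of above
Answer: 1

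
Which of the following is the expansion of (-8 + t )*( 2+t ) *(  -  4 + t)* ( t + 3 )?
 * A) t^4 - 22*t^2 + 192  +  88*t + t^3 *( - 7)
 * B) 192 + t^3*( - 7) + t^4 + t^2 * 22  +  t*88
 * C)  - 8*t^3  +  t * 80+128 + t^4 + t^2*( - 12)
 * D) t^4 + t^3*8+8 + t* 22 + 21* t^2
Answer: A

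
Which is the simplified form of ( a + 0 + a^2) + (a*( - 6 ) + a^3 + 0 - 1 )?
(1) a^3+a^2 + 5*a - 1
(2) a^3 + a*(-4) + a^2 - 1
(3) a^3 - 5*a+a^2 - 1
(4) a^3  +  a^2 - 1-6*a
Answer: 3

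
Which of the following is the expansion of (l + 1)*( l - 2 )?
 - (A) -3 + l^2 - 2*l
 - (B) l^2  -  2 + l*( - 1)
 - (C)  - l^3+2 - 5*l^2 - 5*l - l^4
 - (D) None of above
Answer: B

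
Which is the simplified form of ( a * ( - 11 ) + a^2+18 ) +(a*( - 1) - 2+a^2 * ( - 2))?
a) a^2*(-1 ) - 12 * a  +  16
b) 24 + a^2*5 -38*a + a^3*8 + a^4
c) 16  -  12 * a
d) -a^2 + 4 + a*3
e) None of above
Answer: a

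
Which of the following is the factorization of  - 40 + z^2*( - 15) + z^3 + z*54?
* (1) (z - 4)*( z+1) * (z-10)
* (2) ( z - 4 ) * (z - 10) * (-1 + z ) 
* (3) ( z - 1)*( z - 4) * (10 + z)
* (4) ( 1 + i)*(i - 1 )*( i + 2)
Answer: 2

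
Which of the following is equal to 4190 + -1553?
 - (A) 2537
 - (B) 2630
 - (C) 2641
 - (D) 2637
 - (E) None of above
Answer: D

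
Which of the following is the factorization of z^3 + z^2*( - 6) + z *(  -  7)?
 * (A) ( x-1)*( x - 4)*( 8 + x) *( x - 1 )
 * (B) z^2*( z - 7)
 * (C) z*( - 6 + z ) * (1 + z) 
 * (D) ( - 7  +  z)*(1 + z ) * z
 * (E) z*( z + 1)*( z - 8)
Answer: D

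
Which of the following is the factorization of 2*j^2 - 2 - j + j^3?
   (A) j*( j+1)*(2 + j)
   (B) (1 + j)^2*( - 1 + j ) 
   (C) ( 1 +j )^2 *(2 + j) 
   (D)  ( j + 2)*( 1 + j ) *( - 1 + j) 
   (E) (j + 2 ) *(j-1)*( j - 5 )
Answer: D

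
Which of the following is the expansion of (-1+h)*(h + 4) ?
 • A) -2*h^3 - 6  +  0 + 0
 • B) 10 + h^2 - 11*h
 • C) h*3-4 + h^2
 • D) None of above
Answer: C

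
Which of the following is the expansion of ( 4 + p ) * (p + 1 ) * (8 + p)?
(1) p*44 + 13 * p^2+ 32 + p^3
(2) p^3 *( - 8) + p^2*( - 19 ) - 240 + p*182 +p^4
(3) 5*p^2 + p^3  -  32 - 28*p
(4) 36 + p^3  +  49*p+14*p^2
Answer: 1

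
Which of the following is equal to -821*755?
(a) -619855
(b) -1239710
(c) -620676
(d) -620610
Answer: a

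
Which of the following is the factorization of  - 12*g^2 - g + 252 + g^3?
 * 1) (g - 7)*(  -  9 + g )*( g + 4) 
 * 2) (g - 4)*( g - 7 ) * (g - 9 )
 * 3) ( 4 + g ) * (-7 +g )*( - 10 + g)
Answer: 1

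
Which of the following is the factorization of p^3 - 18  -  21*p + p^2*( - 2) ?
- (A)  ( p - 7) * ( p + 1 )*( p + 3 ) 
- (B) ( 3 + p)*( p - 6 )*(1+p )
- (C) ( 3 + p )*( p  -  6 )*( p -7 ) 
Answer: B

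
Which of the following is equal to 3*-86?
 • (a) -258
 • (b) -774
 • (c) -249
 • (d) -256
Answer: a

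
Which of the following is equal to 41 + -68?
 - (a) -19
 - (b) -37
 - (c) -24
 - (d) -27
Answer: d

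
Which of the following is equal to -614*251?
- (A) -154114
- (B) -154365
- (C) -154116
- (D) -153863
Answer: A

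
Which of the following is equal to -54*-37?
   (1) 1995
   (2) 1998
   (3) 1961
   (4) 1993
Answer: 2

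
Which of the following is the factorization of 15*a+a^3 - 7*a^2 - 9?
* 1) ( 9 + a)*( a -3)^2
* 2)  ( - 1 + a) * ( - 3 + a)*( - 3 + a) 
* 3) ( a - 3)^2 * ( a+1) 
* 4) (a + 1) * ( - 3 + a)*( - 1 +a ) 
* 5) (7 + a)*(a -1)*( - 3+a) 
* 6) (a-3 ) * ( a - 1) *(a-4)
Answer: 2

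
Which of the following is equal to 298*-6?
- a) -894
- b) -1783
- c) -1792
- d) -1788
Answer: d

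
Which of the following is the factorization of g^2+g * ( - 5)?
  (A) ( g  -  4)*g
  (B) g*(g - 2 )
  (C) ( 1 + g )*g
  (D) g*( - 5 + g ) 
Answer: D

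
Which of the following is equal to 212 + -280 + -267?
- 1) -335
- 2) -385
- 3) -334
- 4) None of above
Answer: 1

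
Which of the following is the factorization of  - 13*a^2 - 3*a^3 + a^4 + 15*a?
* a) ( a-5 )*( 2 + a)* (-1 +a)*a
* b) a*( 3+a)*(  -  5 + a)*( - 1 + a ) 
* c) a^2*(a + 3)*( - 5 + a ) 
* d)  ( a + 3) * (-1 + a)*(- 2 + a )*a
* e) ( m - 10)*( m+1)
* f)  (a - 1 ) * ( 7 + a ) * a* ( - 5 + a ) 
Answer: b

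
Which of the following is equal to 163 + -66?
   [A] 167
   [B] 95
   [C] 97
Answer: C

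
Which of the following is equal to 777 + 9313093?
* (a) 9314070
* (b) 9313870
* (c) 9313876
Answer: b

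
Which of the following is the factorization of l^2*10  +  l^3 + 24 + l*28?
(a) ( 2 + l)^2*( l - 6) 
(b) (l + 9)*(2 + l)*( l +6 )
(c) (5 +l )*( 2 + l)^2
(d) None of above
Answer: d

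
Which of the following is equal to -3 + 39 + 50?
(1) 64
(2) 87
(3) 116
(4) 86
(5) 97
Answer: 4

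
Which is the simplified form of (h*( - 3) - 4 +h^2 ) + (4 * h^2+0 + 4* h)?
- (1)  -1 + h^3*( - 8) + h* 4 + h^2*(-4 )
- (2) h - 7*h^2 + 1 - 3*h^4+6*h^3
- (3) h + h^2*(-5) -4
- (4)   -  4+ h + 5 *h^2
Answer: 4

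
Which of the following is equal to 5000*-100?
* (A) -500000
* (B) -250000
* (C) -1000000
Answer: A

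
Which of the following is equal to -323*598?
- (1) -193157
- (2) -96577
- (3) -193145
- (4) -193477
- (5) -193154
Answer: 5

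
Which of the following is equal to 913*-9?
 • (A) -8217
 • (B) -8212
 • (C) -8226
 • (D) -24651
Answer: A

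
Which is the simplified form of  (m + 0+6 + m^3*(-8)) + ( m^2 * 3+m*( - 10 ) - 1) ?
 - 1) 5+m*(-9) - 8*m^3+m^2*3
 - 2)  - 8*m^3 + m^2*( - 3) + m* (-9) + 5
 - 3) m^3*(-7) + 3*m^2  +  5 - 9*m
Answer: 1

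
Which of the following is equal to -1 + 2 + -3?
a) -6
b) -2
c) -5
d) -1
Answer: b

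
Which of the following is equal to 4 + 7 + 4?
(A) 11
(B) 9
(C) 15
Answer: C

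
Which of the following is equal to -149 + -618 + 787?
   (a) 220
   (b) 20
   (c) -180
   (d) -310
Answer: b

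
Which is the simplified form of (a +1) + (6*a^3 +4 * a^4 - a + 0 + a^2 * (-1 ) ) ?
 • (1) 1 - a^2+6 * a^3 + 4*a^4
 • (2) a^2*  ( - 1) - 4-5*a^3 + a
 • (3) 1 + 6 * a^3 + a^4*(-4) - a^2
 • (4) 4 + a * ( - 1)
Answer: 1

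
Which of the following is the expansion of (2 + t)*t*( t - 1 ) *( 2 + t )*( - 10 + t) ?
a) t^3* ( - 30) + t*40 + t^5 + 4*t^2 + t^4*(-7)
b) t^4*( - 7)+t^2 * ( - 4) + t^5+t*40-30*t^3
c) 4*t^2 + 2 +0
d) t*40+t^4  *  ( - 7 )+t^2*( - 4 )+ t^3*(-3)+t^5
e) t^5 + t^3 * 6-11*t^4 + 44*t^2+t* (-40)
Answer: b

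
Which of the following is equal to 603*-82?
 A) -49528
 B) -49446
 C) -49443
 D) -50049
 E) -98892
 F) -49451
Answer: B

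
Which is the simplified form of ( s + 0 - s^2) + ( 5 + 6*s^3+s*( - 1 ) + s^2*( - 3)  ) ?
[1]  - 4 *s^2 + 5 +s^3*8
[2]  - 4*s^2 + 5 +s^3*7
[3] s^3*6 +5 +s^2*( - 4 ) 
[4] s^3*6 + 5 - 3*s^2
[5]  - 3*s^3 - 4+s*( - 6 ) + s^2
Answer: 3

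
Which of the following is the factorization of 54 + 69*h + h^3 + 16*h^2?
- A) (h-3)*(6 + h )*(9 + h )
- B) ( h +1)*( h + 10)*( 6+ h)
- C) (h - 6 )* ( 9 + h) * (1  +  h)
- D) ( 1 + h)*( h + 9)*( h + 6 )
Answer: D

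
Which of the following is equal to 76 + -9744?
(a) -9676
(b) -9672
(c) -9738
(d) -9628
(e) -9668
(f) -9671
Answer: e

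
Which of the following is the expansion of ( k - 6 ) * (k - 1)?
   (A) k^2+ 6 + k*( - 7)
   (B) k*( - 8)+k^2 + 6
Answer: A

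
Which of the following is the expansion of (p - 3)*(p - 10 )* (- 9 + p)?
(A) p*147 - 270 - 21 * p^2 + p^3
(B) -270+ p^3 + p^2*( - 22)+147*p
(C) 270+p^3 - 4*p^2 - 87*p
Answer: B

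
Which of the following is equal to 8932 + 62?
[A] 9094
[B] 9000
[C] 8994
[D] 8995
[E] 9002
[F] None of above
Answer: C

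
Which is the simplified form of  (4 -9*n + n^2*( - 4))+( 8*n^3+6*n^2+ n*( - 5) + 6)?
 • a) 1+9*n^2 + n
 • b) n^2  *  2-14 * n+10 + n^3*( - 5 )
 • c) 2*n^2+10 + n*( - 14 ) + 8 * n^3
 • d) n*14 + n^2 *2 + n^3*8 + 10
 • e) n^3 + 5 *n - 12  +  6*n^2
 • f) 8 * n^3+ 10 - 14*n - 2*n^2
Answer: c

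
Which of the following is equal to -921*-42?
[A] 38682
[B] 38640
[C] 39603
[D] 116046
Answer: A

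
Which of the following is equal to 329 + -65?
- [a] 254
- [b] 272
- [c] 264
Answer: c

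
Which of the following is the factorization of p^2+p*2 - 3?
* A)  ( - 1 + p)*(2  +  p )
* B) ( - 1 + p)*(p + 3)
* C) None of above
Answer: B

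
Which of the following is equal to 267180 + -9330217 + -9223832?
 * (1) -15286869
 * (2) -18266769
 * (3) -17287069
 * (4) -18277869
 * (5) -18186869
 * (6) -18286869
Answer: 6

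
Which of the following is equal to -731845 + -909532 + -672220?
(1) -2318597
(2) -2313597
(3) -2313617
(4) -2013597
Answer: 2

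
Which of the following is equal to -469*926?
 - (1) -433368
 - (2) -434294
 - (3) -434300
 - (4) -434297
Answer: 2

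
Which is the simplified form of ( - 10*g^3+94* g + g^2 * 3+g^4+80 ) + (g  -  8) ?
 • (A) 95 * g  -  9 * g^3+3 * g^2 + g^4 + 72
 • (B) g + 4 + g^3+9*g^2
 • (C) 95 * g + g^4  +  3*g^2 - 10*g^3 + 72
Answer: C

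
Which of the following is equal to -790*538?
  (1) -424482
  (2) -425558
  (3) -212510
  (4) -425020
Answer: 4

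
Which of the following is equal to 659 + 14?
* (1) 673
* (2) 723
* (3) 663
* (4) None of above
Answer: 1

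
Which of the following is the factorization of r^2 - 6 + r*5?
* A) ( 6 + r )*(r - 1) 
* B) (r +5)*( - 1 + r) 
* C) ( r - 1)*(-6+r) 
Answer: A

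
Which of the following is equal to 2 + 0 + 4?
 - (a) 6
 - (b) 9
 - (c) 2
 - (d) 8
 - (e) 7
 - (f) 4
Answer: a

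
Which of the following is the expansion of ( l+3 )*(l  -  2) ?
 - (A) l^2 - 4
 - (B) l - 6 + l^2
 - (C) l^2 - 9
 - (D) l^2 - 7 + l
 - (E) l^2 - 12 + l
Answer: B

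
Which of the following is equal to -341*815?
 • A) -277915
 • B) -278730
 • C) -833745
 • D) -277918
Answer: A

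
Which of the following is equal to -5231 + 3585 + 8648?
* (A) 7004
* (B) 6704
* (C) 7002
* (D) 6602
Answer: C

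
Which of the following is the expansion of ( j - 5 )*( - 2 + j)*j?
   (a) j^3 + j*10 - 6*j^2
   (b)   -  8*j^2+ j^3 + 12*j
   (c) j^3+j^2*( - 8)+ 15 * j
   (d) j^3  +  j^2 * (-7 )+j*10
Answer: d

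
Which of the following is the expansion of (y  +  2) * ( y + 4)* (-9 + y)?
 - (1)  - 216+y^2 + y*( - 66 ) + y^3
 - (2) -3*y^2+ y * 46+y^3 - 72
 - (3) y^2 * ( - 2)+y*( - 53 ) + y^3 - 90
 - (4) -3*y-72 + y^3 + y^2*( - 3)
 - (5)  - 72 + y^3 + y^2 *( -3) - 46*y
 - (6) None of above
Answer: 5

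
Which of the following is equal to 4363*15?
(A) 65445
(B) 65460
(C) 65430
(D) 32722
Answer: A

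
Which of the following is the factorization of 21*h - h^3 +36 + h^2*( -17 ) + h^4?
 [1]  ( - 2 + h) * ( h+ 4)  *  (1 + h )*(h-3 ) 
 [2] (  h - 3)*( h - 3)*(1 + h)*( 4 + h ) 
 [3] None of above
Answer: 2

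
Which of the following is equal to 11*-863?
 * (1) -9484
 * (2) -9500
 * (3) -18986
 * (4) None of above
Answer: 4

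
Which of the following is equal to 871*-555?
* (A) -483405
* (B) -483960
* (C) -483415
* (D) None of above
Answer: A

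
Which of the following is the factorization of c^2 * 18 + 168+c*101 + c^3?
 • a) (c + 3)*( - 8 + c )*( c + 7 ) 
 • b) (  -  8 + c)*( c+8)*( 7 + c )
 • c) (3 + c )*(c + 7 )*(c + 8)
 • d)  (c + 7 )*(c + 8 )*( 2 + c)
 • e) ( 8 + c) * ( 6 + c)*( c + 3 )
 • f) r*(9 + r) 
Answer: c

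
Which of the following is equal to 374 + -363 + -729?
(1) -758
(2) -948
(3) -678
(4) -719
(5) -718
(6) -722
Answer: 5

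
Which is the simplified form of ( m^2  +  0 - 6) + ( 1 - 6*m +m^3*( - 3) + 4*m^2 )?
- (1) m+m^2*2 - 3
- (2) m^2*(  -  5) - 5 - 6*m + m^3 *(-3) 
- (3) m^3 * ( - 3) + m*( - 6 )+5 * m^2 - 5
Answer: 3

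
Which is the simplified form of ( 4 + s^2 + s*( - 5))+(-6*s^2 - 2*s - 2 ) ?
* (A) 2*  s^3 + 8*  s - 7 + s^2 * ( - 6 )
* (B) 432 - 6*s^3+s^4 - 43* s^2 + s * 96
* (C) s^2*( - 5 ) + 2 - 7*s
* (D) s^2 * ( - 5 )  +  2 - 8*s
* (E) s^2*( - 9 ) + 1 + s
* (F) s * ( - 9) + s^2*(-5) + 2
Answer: C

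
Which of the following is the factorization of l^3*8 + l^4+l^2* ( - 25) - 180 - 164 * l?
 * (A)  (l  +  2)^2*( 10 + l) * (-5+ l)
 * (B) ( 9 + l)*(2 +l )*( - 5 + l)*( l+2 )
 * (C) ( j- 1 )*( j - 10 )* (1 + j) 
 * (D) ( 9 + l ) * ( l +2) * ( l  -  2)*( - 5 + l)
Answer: B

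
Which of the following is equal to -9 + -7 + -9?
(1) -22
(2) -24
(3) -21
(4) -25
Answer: 4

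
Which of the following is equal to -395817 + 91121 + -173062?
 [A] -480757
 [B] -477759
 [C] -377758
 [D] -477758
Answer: D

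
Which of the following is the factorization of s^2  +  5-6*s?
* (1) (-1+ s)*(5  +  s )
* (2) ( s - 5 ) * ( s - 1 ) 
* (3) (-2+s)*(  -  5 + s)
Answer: 2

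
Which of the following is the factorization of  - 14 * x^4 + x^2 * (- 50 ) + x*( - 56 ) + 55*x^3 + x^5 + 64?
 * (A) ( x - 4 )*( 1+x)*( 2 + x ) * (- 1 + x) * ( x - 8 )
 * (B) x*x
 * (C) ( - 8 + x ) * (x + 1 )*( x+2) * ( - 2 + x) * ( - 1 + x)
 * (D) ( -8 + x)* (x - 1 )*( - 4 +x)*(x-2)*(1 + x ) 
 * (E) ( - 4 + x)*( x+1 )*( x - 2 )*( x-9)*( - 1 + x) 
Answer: D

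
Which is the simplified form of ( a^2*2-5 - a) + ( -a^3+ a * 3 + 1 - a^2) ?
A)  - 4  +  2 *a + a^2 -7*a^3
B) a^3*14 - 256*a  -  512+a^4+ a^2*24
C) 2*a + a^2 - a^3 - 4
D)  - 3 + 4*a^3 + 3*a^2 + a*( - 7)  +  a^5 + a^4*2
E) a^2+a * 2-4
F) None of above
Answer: C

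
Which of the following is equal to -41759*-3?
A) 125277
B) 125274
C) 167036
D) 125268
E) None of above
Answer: A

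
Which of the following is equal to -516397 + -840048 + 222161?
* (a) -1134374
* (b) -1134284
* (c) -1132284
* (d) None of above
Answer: b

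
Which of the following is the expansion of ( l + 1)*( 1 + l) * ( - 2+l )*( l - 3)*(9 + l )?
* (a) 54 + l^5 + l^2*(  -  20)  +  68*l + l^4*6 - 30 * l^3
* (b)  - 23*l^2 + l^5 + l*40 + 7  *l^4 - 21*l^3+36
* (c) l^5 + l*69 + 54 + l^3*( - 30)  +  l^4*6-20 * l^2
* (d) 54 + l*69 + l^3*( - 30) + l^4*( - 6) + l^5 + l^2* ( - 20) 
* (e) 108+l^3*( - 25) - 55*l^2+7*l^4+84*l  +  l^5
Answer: c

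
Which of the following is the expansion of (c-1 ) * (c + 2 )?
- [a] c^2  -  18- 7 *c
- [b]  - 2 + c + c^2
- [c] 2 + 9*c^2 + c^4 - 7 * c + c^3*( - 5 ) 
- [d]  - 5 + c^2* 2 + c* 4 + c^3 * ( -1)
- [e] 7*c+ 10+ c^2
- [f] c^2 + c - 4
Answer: b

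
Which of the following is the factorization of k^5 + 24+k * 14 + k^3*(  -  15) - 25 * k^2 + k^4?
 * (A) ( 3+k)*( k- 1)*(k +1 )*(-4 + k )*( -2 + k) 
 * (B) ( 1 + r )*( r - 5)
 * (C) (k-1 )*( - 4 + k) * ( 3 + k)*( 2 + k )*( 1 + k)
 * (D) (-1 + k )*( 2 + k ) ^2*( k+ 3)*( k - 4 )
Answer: C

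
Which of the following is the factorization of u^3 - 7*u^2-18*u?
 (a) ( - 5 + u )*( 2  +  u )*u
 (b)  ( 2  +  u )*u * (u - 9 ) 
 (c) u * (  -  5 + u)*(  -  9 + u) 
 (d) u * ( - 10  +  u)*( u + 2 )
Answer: b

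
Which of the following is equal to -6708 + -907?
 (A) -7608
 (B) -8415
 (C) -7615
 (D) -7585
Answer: C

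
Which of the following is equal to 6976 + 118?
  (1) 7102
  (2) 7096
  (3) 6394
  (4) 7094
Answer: 4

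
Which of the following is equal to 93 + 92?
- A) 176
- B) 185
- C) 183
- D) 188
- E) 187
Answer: B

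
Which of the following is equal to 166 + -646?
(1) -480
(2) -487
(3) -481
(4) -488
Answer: 1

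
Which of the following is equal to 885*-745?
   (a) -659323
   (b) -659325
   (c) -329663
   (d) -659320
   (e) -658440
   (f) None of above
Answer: b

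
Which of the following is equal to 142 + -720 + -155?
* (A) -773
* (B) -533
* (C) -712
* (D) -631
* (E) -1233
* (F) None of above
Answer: F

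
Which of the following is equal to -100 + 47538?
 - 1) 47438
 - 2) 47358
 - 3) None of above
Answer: 1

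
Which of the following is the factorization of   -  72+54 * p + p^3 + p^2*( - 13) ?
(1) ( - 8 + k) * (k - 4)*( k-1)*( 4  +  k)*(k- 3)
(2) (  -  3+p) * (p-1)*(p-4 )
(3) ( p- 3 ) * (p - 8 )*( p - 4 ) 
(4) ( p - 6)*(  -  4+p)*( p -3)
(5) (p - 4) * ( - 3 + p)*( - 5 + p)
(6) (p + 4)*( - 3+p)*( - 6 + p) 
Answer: 4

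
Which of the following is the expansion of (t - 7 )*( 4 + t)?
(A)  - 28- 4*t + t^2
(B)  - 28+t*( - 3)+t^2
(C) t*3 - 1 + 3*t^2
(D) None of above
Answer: B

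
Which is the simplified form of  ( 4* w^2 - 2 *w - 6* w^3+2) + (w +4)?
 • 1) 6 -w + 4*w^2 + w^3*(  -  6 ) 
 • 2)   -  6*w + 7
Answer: 1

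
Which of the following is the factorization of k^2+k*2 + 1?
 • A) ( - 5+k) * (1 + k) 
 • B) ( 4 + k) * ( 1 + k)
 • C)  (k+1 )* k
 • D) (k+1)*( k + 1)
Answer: D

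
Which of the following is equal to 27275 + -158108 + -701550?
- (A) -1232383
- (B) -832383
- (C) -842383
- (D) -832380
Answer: B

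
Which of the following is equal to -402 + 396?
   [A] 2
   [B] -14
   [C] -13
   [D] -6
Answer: D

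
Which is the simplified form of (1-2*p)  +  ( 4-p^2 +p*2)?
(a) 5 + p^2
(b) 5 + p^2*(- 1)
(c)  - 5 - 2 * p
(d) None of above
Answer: b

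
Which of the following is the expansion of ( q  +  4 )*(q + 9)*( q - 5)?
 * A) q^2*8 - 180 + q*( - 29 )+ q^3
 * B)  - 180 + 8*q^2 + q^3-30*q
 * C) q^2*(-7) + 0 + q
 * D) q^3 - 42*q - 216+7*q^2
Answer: A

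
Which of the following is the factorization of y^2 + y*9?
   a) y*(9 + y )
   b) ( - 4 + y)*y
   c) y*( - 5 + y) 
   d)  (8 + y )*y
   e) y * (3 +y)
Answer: a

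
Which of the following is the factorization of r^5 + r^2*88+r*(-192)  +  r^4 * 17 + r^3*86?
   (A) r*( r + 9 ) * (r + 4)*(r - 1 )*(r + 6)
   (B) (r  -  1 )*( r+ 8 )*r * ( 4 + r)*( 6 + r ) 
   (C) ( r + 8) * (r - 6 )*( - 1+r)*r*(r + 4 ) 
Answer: B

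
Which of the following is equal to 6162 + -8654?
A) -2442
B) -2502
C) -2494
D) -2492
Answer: D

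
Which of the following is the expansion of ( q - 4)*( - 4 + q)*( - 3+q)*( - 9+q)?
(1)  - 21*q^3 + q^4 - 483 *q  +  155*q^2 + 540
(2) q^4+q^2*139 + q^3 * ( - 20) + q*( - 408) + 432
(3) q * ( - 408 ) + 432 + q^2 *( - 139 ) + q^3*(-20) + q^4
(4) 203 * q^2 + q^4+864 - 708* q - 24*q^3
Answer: 2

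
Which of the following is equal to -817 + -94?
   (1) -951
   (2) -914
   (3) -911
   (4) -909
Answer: 3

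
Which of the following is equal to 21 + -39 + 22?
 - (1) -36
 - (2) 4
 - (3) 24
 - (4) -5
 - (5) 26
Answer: 2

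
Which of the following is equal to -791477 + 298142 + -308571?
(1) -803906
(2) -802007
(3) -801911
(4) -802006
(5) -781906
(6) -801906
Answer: 6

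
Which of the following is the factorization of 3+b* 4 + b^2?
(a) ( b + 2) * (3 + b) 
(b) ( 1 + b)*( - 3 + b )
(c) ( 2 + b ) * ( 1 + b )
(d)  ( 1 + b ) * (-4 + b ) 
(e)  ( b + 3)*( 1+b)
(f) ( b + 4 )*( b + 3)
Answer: e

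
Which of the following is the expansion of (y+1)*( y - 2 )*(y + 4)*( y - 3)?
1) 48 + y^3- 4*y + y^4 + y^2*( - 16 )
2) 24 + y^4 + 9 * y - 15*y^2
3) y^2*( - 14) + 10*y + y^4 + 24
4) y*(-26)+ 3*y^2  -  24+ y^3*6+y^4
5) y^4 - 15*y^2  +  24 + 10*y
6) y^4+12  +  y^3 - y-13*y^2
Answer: 5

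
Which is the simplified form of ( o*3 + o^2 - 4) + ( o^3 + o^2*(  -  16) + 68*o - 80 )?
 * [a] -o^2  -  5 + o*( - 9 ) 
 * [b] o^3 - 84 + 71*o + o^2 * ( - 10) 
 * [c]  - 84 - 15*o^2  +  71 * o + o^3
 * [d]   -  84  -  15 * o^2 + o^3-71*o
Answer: c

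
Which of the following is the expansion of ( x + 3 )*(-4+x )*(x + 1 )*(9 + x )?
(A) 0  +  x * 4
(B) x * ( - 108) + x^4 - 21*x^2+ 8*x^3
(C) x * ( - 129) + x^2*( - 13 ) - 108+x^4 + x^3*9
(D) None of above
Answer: C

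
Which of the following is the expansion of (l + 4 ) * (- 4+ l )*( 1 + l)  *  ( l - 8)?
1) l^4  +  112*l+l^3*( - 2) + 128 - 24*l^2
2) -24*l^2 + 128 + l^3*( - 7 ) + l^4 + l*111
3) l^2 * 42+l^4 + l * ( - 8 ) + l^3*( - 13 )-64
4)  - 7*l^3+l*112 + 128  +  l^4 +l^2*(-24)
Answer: 4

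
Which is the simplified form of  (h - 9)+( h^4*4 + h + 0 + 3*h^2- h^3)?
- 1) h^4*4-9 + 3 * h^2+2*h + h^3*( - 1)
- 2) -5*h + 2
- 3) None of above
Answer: 1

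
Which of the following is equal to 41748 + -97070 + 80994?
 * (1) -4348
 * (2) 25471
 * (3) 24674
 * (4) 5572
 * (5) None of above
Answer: 5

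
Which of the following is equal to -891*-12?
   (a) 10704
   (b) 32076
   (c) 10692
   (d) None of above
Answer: c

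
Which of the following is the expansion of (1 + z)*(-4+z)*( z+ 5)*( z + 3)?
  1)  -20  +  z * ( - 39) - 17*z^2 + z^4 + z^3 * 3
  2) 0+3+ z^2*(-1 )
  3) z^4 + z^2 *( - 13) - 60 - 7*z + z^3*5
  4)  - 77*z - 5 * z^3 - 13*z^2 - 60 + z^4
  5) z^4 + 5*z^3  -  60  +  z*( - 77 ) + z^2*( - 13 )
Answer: 5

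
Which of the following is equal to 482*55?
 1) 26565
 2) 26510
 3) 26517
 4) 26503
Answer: 2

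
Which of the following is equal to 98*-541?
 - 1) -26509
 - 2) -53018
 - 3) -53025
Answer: 2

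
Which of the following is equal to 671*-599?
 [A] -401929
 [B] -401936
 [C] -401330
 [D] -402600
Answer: A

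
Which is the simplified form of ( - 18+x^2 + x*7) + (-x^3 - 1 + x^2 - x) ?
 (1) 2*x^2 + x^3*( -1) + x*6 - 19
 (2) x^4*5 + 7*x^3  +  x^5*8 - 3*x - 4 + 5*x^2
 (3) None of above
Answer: 1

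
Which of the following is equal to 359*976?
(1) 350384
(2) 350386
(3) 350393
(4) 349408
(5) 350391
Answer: 1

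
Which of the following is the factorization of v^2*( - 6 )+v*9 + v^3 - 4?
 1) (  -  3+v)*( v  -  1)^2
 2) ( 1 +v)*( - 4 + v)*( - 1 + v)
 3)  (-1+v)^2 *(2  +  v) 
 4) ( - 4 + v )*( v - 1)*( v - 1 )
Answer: 4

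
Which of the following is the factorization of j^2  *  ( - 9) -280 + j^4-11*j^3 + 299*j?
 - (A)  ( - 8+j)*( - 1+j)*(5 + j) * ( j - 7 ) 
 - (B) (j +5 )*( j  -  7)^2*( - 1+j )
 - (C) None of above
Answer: A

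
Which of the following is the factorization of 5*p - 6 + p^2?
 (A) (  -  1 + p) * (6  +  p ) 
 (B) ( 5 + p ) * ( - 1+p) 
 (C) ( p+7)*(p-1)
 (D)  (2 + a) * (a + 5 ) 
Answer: A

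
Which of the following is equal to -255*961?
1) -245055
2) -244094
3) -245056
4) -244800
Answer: 1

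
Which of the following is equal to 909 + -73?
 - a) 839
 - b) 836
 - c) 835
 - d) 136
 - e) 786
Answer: b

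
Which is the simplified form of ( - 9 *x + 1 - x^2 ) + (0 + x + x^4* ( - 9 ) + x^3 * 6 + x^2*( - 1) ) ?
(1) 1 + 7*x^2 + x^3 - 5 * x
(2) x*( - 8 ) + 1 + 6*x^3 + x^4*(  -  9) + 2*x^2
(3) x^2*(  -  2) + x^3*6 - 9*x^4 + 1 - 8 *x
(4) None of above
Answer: 3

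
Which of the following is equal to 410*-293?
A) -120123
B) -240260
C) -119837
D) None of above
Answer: D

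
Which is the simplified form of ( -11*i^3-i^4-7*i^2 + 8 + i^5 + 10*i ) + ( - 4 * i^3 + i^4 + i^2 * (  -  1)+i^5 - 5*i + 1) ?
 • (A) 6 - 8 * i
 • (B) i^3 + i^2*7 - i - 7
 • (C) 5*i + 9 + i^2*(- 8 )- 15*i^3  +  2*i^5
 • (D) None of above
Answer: C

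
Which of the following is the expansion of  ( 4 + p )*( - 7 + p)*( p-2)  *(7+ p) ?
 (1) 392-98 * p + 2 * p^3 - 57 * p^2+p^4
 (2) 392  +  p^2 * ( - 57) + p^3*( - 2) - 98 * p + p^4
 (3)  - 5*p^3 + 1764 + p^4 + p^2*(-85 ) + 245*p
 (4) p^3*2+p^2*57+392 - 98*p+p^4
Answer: 1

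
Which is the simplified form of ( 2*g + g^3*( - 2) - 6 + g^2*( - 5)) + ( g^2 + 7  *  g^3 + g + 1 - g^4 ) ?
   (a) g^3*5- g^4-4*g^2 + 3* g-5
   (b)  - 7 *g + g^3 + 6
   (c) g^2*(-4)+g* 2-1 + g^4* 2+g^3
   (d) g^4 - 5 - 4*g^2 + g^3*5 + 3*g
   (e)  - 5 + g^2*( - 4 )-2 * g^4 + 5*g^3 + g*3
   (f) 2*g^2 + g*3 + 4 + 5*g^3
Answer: a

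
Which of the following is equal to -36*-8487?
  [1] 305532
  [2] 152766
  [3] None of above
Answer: 1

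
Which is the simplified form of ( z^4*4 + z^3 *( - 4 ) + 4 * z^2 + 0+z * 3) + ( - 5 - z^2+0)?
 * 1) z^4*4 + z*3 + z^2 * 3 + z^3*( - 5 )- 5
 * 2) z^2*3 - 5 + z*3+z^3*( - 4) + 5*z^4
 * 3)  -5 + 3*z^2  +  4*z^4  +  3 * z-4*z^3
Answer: 3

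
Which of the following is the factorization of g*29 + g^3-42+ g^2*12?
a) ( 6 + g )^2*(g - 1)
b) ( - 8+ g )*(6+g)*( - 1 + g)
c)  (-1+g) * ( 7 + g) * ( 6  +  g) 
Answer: c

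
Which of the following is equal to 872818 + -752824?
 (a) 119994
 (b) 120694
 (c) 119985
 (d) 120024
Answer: a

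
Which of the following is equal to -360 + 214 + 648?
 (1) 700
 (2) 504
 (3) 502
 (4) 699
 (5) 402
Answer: 3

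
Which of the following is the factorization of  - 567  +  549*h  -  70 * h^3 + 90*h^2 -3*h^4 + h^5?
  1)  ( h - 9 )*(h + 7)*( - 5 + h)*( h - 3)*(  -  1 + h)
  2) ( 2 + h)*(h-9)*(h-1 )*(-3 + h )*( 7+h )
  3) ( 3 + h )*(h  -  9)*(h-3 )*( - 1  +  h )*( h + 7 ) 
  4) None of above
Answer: 3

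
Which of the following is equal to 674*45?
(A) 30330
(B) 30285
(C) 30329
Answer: A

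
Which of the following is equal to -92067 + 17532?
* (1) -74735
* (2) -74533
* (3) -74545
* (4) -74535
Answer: 4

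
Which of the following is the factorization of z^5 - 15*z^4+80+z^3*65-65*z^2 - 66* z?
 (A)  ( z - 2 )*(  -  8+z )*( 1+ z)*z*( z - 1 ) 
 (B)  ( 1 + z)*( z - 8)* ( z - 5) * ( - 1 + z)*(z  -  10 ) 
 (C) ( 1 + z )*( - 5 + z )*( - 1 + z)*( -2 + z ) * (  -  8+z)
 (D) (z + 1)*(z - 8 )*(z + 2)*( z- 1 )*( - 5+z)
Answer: C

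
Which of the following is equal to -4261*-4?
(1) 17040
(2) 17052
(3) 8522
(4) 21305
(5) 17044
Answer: 5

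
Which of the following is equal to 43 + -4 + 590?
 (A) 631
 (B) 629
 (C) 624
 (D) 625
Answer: B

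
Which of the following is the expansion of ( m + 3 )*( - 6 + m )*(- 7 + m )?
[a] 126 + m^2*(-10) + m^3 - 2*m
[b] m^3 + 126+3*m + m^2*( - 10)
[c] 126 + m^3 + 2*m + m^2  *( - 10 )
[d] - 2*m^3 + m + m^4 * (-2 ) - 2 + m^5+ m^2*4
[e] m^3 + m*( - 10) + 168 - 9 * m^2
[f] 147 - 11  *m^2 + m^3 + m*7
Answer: b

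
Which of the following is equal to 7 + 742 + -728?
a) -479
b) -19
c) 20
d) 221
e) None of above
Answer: e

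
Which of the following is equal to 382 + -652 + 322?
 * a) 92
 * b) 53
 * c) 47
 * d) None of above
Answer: d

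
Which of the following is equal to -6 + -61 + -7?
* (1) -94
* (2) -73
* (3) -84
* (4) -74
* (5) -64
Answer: 4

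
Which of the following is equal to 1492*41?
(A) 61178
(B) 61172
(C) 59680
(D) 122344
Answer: B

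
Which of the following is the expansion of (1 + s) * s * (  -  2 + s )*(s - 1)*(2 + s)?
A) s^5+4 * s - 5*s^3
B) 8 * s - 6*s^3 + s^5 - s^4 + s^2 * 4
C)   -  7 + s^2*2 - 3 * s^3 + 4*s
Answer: A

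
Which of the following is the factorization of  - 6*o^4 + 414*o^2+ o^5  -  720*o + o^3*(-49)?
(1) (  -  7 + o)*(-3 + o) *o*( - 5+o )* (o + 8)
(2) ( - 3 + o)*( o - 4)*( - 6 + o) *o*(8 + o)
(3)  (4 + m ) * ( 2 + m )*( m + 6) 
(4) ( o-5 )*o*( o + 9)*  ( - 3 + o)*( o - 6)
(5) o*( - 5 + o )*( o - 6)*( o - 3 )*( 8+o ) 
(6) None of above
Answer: 5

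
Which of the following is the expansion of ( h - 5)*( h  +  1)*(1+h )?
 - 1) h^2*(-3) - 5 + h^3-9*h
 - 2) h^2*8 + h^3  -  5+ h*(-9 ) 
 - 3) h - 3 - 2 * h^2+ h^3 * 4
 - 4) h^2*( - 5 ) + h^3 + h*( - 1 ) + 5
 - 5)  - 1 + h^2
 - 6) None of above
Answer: 1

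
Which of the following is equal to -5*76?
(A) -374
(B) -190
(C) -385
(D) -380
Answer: D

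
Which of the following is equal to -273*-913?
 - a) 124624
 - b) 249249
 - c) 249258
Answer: b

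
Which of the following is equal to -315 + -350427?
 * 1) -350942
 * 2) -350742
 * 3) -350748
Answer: 2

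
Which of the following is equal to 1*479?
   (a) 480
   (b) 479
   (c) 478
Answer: b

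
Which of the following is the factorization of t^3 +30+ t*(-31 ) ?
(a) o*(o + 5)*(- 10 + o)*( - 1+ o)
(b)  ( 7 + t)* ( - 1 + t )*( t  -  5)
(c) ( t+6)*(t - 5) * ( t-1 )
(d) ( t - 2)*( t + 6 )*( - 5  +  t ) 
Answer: c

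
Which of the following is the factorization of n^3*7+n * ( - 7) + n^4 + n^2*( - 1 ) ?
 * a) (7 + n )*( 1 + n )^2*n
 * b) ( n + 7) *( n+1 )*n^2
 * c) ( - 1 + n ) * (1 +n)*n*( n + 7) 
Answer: c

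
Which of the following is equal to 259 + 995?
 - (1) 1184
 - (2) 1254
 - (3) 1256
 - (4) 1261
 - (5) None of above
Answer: 2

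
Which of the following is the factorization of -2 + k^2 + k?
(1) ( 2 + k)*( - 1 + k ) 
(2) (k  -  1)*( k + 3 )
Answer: 1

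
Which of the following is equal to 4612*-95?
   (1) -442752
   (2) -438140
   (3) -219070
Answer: 2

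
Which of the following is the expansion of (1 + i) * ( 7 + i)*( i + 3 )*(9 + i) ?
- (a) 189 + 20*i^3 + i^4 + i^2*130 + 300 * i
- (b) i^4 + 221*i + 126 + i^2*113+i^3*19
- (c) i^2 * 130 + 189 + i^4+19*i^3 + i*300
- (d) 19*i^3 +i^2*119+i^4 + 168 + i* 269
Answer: a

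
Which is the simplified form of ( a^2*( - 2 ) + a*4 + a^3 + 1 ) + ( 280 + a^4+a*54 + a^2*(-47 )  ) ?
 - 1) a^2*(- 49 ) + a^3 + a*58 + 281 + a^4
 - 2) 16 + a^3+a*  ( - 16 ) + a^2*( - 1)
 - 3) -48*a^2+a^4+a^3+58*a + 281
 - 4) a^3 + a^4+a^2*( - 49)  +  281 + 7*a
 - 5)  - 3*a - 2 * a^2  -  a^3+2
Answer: 1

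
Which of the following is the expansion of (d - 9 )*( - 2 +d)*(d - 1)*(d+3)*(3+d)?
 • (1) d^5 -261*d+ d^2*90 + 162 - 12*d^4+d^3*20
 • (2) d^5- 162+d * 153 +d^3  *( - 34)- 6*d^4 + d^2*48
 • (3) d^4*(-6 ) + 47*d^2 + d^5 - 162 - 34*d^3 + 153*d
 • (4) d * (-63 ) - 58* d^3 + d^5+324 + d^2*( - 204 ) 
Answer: 2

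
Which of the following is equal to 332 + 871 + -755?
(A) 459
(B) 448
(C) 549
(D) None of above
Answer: B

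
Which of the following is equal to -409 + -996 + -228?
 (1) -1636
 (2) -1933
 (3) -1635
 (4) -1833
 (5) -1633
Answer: 5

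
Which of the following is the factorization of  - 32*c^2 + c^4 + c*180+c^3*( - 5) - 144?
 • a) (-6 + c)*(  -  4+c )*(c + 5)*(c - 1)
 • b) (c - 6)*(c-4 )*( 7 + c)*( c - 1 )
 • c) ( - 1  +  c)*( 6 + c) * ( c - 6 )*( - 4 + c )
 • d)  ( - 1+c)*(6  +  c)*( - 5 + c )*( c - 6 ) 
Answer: c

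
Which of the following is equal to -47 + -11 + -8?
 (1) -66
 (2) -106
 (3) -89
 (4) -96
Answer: 1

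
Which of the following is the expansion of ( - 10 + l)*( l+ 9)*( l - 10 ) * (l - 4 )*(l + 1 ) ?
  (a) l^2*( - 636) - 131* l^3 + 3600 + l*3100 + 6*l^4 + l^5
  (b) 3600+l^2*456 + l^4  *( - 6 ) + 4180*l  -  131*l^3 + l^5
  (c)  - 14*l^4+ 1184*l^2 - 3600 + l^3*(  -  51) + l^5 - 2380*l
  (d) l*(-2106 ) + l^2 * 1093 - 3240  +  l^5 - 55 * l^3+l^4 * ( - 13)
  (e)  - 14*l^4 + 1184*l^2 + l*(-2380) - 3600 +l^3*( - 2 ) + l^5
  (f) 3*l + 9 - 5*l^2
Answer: c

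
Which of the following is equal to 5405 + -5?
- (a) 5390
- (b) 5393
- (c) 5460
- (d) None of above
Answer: d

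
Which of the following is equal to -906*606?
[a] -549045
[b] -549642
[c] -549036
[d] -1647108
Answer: c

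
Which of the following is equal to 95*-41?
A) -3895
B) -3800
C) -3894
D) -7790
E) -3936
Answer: A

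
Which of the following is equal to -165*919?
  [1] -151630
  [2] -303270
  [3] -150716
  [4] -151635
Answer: 4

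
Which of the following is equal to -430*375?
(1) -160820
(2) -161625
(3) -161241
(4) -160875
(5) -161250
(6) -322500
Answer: 5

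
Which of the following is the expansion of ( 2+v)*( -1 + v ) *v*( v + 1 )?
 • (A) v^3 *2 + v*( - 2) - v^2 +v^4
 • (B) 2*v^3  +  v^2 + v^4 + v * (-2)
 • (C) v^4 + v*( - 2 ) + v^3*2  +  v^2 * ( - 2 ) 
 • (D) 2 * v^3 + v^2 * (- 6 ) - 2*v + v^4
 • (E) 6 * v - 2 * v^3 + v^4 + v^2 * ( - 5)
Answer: A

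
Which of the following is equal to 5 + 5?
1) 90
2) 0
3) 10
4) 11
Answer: 3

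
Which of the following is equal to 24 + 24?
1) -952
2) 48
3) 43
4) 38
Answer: 2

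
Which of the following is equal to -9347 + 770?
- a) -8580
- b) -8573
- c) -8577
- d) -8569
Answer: c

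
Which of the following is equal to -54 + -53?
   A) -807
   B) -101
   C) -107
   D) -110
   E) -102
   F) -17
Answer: C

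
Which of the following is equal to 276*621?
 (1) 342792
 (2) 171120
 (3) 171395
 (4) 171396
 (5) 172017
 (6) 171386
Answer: 4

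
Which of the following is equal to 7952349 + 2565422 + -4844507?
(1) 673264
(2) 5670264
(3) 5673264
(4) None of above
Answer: 3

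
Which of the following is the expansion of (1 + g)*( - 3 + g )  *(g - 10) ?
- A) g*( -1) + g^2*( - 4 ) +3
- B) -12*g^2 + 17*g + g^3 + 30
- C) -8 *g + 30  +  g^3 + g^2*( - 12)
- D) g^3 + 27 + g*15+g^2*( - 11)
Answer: B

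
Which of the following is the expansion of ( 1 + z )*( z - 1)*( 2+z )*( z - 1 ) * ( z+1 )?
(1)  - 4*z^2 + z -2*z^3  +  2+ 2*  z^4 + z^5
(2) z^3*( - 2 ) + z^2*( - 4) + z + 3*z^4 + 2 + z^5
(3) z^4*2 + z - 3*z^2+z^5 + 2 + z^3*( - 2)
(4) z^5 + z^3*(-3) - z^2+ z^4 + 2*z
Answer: 1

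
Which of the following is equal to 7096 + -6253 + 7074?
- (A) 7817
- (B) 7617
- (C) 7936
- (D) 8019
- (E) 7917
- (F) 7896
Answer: E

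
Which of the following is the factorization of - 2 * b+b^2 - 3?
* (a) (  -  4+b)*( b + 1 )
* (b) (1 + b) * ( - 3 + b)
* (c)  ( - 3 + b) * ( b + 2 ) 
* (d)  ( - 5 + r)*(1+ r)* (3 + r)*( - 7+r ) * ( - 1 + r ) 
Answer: b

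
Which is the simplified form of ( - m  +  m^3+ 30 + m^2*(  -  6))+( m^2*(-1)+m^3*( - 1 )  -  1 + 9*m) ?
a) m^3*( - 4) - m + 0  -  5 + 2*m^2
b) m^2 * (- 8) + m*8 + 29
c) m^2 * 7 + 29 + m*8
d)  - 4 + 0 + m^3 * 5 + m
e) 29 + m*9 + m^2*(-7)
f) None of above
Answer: f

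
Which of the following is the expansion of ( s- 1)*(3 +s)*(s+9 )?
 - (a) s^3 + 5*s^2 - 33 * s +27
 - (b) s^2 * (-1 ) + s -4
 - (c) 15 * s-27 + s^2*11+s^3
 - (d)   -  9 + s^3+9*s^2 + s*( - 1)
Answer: c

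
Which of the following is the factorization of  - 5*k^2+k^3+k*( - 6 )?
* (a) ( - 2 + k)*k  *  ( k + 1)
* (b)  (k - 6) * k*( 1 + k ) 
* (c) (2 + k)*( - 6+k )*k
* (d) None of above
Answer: b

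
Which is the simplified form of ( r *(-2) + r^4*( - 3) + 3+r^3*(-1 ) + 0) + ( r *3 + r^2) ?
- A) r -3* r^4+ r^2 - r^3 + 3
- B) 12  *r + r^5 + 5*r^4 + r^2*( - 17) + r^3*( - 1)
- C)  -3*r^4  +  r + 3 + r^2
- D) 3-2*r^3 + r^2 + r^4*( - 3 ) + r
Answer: A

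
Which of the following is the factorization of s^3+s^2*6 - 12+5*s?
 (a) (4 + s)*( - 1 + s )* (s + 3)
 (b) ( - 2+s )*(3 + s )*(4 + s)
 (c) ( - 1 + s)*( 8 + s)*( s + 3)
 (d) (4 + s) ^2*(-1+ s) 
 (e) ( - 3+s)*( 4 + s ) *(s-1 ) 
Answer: a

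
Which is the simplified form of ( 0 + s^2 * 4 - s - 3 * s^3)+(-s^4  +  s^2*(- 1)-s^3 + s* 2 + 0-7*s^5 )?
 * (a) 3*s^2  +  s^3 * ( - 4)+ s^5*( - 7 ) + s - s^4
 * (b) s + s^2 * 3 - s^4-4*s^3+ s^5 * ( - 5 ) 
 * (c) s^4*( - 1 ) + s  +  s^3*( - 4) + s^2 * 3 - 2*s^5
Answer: a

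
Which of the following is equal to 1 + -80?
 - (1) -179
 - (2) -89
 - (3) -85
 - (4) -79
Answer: 4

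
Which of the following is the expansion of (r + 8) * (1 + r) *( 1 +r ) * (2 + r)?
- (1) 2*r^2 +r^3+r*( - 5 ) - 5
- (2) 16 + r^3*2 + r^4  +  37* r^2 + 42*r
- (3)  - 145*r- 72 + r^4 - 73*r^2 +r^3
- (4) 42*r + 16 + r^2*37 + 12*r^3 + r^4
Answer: 4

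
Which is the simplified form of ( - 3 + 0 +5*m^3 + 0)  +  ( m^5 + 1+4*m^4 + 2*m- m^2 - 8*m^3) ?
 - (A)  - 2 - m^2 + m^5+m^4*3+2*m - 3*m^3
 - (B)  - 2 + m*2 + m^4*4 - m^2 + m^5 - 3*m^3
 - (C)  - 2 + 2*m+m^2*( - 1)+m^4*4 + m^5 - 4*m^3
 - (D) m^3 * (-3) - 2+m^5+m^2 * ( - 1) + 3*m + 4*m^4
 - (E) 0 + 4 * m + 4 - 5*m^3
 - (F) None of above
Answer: B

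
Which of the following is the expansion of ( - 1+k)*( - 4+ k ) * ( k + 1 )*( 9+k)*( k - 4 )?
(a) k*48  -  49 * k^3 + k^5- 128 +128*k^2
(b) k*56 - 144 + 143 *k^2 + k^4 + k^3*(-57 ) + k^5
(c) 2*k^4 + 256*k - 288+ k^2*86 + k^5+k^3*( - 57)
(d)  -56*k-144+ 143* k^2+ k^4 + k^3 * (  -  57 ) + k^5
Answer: b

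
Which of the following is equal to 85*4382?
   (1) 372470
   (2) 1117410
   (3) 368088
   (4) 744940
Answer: 1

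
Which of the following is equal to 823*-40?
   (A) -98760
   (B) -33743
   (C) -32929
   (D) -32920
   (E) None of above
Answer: D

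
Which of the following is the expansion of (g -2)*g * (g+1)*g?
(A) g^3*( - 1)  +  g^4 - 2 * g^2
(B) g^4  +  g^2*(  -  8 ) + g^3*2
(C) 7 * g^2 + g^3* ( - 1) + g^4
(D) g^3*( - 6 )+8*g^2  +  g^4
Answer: A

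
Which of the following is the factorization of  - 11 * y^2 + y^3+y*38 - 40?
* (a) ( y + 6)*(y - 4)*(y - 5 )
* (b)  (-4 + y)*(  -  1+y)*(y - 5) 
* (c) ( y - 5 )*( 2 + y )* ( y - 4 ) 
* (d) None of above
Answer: d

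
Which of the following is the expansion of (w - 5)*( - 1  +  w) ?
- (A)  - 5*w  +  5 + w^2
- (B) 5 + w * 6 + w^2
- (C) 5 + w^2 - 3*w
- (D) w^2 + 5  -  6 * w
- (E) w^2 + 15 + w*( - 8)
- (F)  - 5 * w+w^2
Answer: D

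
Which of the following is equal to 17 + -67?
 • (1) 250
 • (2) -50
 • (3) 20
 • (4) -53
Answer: 2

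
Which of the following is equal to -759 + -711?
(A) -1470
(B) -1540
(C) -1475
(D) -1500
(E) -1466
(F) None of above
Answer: A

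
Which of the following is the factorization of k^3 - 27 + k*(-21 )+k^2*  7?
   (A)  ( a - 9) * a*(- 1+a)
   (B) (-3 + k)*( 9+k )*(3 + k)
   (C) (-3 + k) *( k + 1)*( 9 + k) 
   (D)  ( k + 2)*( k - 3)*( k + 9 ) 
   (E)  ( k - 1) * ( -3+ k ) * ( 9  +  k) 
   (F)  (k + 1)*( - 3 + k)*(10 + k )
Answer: C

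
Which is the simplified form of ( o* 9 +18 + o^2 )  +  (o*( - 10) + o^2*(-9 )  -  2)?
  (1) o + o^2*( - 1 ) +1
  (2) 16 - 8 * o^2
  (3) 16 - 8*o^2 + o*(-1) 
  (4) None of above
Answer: 3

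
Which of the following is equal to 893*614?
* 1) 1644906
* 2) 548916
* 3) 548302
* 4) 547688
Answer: 3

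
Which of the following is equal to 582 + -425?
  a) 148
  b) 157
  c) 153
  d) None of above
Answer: b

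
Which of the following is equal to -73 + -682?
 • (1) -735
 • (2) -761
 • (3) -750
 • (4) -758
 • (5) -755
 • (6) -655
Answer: 5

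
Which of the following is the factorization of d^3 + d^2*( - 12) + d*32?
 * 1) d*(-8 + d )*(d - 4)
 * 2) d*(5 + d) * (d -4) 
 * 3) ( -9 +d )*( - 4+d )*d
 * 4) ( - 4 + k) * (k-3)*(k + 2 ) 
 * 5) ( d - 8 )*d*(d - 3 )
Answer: 1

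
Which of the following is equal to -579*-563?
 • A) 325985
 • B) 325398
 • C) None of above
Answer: C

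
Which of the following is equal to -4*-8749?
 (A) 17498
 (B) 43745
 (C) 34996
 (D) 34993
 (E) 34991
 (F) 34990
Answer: C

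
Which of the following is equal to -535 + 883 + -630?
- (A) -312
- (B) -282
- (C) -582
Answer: B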